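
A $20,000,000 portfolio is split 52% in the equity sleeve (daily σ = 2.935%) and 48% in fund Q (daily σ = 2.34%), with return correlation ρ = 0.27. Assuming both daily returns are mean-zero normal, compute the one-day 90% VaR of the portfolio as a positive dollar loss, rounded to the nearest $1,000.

$545,000

σ_p² = 0.52²·2.935² + 0.48²·2.34² + 2·0.27·0.52·0.48·2.935·2.34 = 4.5165 (%²).
σ_p = √4.5165 = 2.125%.
At 90%, z = 1.282.
VaR = 1.282 × 2.125% = 2.724%; on $20,000,000 that is $544,800.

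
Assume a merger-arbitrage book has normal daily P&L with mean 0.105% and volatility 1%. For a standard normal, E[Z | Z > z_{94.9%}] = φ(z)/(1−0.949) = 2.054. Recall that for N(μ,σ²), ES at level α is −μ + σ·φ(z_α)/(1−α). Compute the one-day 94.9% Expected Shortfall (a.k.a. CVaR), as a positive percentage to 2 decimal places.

ES = −(0.105%) + 1% × 2.054 = 1.949%.

1.95%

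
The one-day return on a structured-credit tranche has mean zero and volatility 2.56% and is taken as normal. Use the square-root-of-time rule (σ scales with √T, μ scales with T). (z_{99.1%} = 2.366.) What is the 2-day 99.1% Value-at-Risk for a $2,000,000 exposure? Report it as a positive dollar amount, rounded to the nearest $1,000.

σ_{2d} = 2.56% × √2 = 3.620%.
VaR = 2.366 × 3.620% = 8.565%.
On $2,000,000: 0.08565 × $2,000,000 = $171,300.

$171,000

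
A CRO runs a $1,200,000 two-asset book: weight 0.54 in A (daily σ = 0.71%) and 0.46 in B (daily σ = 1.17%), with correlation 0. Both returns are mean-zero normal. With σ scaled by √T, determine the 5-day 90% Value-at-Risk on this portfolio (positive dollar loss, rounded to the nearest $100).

σ_p = √(0.54²·0.71² + 0.46²·1.17² + 2·0·0.54·0.46·0.71·1.17) = 0.661%.
σ_{5d} = 0.661% × √5 = 1.478%.
z(90%) = 1.282.
VaR = 1.282 × 1.478% = 1.895%; on $1,200,000 that is $22,740.

$22,700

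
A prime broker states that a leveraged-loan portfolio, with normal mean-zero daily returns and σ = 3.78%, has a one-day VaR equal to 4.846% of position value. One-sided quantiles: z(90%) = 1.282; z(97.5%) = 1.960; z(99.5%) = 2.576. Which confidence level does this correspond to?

90%

Implied z = VaR/σ = 4.846 / 3.78 = 1.282.
This matches z(90%) = 1.282.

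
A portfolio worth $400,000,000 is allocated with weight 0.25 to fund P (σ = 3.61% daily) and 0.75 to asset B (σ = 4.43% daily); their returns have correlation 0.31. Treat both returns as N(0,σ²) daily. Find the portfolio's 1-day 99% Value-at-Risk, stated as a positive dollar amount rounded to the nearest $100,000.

σ_p² = 0.25²·3.61² + 0.75²·4.43² + 2·0.31·0.25·0.75·3.61·4.43 = 13.7126 (%²).
σ_p = √13.7126 = 3.703%.
At 99%, z = 2.326.
VaR = 2.326 × 3.703% = 8.613%; on $400,000,000 that is $34,452,000.

$34,500,000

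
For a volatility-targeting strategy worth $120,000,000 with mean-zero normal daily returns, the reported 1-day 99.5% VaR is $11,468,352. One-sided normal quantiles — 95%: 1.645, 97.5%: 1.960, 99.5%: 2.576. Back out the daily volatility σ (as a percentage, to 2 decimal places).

VaR as a fraction: $11,468,352 / $120,000,000 = 9.557%.
σ = VaR / z = 9.557% / 2.576 = 3.710%.

3.71%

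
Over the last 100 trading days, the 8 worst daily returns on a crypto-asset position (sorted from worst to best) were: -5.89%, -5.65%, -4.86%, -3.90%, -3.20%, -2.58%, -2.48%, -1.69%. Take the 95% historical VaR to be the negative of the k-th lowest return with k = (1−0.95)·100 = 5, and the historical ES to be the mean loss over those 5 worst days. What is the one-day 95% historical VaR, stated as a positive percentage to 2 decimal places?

k = 5; the 5th lowest return is -3.20%, so VaR = 3.20%.

3.20%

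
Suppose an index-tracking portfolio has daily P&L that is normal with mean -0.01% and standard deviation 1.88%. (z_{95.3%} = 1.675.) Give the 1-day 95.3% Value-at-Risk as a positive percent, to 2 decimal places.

VaR = −μ + z·σ = −(-0.01%) + 1.675 × 1.88% = 3.159%.

3.16%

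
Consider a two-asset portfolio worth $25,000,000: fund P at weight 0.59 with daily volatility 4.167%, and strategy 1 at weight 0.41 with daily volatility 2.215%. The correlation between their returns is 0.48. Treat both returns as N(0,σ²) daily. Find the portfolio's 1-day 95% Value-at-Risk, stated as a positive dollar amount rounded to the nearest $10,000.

$1,230,000

σ_p² = 0.59²·4.167² + 0.41²·2.215² + 2·0.48·0.59·0.41·4.167·2.215 = 9.0125 (%²).
σ_p = √9.0125 = 3.002%.
At 95%, z = 1.645.
VaR = 1.645 × 3.002% = 4.938%; on $25,000,000 that is $1,234,500.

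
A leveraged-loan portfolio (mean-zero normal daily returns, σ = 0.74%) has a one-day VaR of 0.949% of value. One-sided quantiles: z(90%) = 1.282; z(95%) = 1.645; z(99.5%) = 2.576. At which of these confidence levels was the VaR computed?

90%

Implied z = VaR/σ = 0.949 / 0.74 = 1.282.
This matches z(90%) = 1.282.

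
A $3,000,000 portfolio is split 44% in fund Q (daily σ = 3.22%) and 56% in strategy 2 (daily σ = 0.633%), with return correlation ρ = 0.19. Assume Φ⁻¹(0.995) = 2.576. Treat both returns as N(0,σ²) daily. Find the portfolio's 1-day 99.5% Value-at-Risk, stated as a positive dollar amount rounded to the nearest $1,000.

$118,000

σ_p² = 0.44²·3.22² + 0.56²·0.633² + 2·0.19·0.44·0.56·3.22·0.633 = 2.3238 (%²).
σ_p = √2.3238 = 1.524%.
VaR = 2.576 × 1.524% = 3.926%; on $3,000,000 that is $117,780.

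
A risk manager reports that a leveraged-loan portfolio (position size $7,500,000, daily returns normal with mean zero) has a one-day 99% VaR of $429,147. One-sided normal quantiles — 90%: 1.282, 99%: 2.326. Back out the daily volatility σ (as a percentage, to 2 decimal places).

VaR as a fraction: $429,147 / $7,500,000 = 5.722%.
σ = VaR / z = 5.722% / 2.326 = 2.460%.

2.46%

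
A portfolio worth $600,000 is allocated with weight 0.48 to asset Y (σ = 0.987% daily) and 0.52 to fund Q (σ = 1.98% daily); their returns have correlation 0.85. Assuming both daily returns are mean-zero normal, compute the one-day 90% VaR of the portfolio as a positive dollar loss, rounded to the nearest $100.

σ_p² = 0.48²·0.987² + 0.52²·1.98² + 2·0.85·0.48·0.52·0.987·1.98 = 2.1138 (%²).
σ_p = √2.1138 = 1.454%.
At 90%, z = 1.282.
VaR = 1.282 × 1.454% = 1.864%; on $600,000 that is $11,184.

$11,200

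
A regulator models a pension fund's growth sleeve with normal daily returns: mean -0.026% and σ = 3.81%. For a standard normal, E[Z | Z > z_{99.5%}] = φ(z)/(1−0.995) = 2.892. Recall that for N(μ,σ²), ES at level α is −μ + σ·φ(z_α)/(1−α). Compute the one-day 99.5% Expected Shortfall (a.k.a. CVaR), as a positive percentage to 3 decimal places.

11.045%

ES = −(-0.026%) + 3.81% × 2.892 = 11.045%.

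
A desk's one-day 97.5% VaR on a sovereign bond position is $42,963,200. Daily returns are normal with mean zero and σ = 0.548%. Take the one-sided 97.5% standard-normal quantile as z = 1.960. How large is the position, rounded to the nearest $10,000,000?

VaR as a fraction of value: z·σ = 1.960 × 0.548% = 1.07408%.
Position = $42,963,200 / 0.0107408 = $4,000,000,000.

$4,000,000,000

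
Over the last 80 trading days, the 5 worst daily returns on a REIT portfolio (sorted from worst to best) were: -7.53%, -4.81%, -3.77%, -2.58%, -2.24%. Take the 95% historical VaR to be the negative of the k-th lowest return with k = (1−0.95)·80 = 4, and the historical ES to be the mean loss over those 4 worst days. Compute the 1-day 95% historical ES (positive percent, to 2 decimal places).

The 4 worst returns sum to -18.69%.
ES = −(-18.69%) / 4 = 4.6725% ≈ 4.67%.

4.67%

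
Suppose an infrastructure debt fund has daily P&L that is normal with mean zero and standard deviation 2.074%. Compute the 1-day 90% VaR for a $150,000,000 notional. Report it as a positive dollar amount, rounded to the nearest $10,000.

At 90% one-sided, z = 1.282.
VaR = z·σ = 1.282 × 2.074% = 2.659%.
On $150,000,000: 0.02659 × $150,000,000 = $3,988,500.

$3,990,000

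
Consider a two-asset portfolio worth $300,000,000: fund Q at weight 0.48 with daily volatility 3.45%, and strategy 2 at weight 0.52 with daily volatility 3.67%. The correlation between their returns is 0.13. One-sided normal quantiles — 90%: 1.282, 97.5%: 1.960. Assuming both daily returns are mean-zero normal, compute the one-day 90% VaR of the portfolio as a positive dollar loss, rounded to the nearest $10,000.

$10,320,000

σ_p² = 0.48²·3.45² + 0.52²·3.67² + 2·0.13·0.48·0.52·3.45·3.67 = 7.2060 (%²).
σ_p = √7.2060 = 2.684%.
VaR = 1.282 × 2.684% = 3.441%; on $300,000,000 that is $10,323,000.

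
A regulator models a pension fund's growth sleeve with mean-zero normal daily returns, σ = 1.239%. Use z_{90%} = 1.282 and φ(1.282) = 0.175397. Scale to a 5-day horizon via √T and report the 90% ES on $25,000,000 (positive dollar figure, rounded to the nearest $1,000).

σ_{5d} = 1.239% × √5 = 2.770%.
ES multiplier = φ(z)/(1−α) = 0.175397/0.1 = 1.754.
ES = 2.770% × 1.754 = 4.859%; on $25,000,000: $1,214,750.

$1,215,000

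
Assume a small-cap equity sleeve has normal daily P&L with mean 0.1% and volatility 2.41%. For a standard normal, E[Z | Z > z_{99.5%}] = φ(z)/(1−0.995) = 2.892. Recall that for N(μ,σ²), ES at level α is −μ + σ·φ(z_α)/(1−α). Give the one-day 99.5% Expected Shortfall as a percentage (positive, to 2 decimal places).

ES = −(0.1%) + 2.41% × 2.892 = 6.870%.

6.87%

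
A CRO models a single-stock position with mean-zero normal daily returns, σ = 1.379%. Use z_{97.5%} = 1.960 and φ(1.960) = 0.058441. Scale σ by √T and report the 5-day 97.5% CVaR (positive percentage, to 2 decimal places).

7.21%

σ_{5d} = 1.379% × √5 = 3.084%.
ES multiplier = φ(z)/(1−α) = 0.058441/0.025 = 2.338.
ES = 3.084% × 2.338 = 7.210%.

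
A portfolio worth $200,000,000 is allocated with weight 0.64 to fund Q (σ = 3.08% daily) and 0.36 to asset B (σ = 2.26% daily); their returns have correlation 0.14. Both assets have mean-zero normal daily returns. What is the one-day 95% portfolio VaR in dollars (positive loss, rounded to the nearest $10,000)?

$7,350,000

σ_p² = 0.64²·3.08² + 0.36²·2.26² + 2·0.14·0.64·0.36·3.08·2.26 = 4.9966 (%²).
σ_p = √4.9966 = 2.235%.
At 95%, z = 1.645.
VaR = 1.645 × 2.235% = 3.677%; on $200,000,000 that is $7,354,000.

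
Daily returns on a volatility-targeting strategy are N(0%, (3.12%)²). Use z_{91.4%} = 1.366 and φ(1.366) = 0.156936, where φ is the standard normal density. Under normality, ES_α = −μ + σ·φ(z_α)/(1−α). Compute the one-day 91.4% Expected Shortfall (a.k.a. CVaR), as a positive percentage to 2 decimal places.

Tail multiplier: φ(z)/(1−α) = 0.156936 / 0.086 = 1.825.
ES = 3.12% × 1.825 = 5.694%.

5.69%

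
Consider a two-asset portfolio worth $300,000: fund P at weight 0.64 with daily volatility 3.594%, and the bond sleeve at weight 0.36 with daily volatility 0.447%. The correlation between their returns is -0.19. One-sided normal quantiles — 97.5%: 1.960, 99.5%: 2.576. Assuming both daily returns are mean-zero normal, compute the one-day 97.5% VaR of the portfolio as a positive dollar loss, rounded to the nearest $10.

$13,380

σ_p² = 0.64²·3.594² + 0.36²·0.447² + 2·-0.19·0.64·0.36·3.594·0.447 = 5.1760 (%²).
σ_p = √5.1760 = 2.275%.
VaR = 1.960 × 2.275% = 4.459%; on $300,000 that is $13,377.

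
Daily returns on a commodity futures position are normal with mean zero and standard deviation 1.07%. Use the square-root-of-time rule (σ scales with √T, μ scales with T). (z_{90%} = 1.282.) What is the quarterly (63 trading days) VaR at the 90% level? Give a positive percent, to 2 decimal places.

σ_{63d} = 1.07% × √63 = 8.493%.
VaR = 1.282 × 8.493% = 10.888%.

10.89%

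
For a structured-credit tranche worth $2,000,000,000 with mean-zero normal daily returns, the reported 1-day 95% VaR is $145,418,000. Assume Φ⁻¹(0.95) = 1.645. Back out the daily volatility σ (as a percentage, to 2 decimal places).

4.42%

VaR as a fraction: $145,418,000 / $2,000,000,000 = 7.271%.
σ = VaR / z = 7.271% / 1.645 = 4.420%.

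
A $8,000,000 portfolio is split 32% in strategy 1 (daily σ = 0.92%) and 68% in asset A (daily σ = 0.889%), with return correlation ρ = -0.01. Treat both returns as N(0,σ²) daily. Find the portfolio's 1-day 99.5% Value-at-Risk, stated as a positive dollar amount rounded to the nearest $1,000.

$138,000

σ_p² = 0.32²·0.92² + 0.68²·0.889² + 2·-0.01·0.32·0.68·0.92·0.889 = 0.4486 (%²).
σ_p = √0.4486 = 0.670%.
At 99.5%, z = 2.576.
VaR = 2.576 × 0.670% = 1.726%; on $8,000,000 that is $138,080.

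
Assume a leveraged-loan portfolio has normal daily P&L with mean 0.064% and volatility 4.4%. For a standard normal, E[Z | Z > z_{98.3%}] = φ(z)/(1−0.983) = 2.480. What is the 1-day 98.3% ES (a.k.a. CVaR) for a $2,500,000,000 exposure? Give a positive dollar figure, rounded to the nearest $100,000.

$271,200,000

ES = −(0.064%) + 4.4% × 2.480 = 10.848%.
On $2,500,000,000: 0.10848 × $2,500,000,000 = $271,200,000.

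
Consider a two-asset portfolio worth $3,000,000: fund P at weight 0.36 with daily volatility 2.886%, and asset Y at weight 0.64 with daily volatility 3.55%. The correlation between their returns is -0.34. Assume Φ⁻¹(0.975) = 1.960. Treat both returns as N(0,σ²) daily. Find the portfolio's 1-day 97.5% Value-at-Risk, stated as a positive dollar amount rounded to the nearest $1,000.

$127,000

σ_p² = 0.36²·2.886² + 0.64²·3.55² + 2·-0.34·0.36·0.64·2.886·3.55 = 4.6363 (%²).
σ_p = √4.6363 = 2.153%.
VaR = 1.960 × 2.153% = 4.220%; on $3,000,000 that is $126,600.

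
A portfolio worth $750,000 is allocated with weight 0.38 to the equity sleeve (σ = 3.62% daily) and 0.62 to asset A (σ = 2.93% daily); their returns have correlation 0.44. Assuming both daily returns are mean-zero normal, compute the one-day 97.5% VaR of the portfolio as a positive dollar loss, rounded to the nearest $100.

σ_p² = 0.38²·3.62² + 0.62²·2.93² + 2·0.44·0.38·0.62·3.62·2.93 = 7.3914 (%²).
σ_p = √7.3914 = 2.719%.
At 97.5%, z = 1.960.
VaR = 1.960 × 2.719% = 5.329%; on $750,000 that is $39,968.

$40,000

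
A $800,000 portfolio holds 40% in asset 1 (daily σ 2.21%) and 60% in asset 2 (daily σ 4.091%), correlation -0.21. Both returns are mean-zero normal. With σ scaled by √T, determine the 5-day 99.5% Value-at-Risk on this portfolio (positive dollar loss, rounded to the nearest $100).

σ_p = √(0.4²·2.21² + 0.6²·4.091² + 2·-0.21·0.4·0.6·2.21·4.091) = 2.428%.
σ_{5d} = 2.428% × √5 = 5.429%.
z(99.5%) = 2.576.
VaR = 2.576 × 5.429% = 13.985%; on $800,000 that is $111,880.

$111,900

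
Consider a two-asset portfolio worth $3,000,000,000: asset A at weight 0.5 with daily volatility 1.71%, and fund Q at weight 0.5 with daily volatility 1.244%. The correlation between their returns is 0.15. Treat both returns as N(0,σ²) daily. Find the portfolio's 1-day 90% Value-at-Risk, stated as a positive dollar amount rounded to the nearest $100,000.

σ_p² = 0.5²·1.71² + 0.5²·1.244² + 2·0.15·0.5·0.5·1.71·1.244 = 1.2775 (%²).
σ_p = √1.2775 = 1.130%.
At 90%, z = 1.282.
VaR = 1.282 × 1.130% = 1.449%; on $3,000,000,000 that is $43,470,000.

$43,500,000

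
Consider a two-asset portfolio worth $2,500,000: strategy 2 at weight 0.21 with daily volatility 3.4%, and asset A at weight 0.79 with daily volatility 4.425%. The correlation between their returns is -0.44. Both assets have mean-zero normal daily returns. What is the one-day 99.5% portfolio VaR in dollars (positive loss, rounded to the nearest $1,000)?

$209,000

σ_p² = 0.21²·3.4² + 0.79²·4.425² + 2·-0.44·0.21·0.79·3.4·4.425 = 10.5336 (%²).
σ_p = √10.5336 = 3.246%.
At 99.5%, z = 2.576.
VaR = 2.576 × 3.246% = 8.362%; on $2,500,000 that is $209,050.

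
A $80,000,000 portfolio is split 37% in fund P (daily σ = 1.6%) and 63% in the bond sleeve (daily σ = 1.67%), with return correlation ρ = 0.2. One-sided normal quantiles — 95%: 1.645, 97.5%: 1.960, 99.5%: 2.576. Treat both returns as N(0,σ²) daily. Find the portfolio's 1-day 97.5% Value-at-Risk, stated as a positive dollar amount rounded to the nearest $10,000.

σ_p² = 0.37²·1.6² + 0.63²·1.67² + 2·0.2·0.37·0.63·1.6·1.67 = 1.7065 (%²).
σ_p = √1.7065 = 1.306%.
VaR = 1.960 × 1.306% = 2.560%; on $80,000,000 that is $2,048,000.

$2,050,000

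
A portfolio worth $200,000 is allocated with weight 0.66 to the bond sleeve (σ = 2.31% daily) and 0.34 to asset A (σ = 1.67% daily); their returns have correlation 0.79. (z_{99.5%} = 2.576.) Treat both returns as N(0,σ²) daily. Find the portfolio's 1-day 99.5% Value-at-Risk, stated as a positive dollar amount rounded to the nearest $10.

$10,320

σ_p² = 0.66²·2.31² + 0.34²·1.67² + 2·0.79·0.66·0.34·2.31·1.67 = 4.0146 (%²).
σ_p = √4.0146 = 2.004%.
VaR = 2.576 × 2.004% = 5.162%; on $200,000 that is $10,324.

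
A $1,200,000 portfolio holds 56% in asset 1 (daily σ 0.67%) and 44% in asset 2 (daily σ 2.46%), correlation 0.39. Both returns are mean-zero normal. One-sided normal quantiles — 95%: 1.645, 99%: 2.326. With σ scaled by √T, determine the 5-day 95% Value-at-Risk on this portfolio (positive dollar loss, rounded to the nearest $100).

σ_p = √(0.56²·0.67² + 0.44²·2.46² + 2·0.39·0.56·0.44·0.67·2.46) = 1.276%.
σ_{5d} = 1.276% × √5 = 2.853%.
VaR = 1.645 × 2.853% = 4.693%; on $1,200,000 that is $56,316.

$56,300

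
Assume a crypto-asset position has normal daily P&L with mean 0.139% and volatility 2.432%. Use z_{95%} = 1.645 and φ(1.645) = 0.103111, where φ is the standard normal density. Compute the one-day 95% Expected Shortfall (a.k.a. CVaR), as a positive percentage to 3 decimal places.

4.876%

Tail multiplier: φ(z)/(1−α) = 0.103111 / 0.05 = 2.062.
ES = −(0.139%) + 2.432% × 2.062 = 4.876%.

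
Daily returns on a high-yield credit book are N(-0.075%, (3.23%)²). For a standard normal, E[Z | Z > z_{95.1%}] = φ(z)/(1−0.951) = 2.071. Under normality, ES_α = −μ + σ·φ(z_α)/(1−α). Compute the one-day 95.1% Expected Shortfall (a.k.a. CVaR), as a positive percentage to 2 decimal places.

ES = −(-0.075%) + 3.23% × 2.071 = 6.764%.

6.76%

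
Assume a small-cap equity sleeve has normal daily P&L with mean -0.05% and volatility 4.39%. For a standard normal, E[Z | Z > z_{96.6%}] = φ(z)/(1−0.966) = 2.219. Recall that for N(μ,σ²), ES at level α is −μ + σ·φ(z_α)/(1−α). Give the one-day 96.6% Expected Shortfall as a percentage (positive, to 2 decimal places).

ES = −(-0.05%) + 4.39% × 2.219 = 9.791%.

9.79%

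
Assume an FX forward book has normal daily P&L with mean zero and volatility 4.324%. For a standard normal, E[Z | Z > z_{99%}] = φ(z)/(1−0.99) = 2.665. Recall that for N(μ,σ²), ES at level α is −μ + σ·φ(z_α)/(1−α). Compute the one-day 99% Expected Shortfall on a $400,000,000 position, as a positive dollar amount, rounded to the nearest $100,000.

$46,100,000

ES = 4.324% × 2.665 = 11.523%.
On $400,000,000: 0.11523 × $400,000,000 = $46,092,000.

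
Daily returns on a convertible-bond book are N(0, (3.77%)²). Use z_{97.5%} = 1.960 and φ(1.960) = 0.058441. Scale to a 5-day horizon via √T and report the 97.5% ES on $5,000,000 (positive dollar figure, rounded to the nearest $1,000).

σ_{5d} = 3.77% × √5 = 8.430%.
ES multiplier = φ(z)/(1−α) = 0.058441/0.025 = 2.338.
ES = 8.430% × 2.338 = 19.709%; on $5,000,000: $985,450.

$985,000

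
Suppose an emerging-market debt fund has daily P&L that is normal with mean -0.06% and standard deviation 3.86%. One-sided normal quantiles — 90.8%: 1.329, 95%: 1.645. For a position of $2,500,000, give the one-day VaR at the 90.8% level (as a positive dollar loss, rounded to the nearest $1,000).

VaR = −μ + z·σ = −(-0.06%) + 1.329 × 3.86% = 5.190%.
On $2,500,000: 0.05190 × $2,500,000 = $129,750.

$130,000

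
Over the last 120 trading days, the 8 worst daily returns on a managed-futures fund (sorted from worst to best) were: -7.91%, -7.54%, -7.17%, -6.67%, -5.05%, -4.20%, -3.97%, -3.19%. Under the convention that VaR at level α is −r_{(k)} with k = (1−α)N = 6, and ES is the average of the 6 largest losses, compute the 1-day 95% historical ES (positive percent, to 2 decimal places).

6.42%

The 6 worst returns sum to -38.54%.
ES = −(-38.54%) / 6 = 6.4233…% ≈ 6.42%.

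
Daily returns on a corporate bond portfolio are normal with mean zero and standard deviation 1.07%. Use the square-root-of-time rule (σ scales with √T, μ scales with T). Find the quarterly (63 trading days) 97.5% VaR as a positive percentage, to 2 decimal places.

At 97.5%, z = 1.960.
σ_{63d} = 1.07% × √63 = 8.493%.
VaR = 1.960 × 8.493% = 16.646%.

16.65%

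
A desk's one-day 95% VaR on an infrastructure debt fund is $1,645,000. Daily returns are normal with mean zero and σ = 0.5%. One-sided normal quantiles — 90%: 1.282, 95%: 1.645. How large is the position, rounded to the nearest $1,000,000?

$200,000,000

VaR as a fraction of value: z·σ = 1.645 × 0.5% = 0.8225%.
Position = $1,645,000 / 0.008225 = $200,000,000.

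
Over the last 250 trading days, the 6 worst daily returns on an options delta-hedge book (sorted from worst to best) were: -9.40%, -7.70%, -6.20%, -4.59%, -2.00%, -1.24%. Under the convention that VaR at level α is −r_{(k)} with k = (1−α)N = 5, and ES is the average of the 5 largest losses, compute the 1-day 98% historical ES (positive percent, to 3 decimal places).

5.978%

The 5 worst returns sum to -29.89%.
ES = −(-29.89%) / 5 = 5.978%.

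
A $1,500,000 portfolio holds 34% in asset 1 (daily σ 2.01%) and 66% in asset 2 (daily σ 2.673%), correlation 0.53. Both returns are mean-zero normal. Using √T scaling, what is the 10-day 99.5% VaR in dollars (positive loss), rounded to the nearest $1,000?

$269,000

σ_p = √(0.34²·2.01² + 0.66²·2.673² + 2·0.53·0.34·0.66·2.01·2.673) = 2.204%.
σ_{10d} = 2.204% × √10 = 6.970%.
z(99.5%) = 2.576.
VaR = 2.576 × 6.970% = 17.955%; on $1,500,000 that is $269,325.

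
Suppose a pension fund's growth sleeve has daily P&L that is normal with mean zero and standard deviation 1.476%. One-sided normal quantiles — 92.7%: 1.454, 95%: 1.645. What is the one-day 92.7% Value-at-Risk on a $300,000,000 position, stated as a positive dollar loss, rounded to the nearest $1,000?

$6,438,000

VaR = z·σ = 1.454 × 1.476% = 2.146%.
On $300,000,000: 0.02146 × $300,000,000 = $6,438,000.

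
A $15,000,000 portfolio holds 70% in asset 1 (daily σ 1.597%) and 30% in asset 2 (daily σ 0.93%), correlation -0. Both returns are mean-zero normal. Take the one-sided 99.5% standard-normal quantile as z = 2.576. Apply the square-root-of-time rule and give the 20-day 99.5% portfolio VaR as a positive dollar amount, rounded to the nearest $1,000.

$1,991,000

σ_p = √(0.7²·1.597² + 0.3²·0.93² + 2·-0·0.7·0.3·1.597·0.93) = 1.152%.
σ_{20d} = 1.152% × √20 = 5.152%.
VaR = 2.576 × 5.152% = 13.272%; on $15,000,000 that is $1,990,800.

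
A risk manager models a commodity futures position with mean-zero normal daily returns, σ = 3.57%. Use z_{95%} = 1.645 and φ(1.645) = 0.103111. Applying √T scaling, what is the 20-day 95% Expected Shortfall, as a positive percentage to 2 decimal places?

32.92%

σ_{20d} = 3.57% × √20 = 15.966%.
ES multiplier = φ(z)/(1−α) = 0.103111/0.05 = 2.062.
ES = 15.966% × 2.062 = 32.922%.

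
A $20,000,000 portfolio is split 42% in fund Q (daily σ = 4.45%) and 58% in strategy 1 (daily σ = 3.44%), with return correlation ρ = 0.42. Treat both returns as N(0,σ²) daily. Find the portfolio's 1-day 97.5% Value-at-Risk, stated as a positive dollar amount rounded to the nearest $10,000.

σ_p² = 0.42²·4.45² + 0.58²·3.44² + 2·0.42·0.42·0.58·4.45·3.44 = 10.6064 (%²).
σ_p = √10.6064 = 3.257%.
At 97.5%, z = 1.960.
VaR = 1.960 × 3.257% = 6.384%; on $20,000,000 that is $1,276,800.

$1,280,000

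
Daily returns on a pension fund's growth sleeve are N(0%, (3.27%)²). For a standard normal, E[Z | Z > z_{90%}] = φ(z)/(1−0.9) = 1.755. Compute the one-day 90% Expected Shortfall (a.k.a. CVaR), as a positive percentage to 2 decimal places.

5.74%

ES = 3.27% × 1.755 = 5.739%.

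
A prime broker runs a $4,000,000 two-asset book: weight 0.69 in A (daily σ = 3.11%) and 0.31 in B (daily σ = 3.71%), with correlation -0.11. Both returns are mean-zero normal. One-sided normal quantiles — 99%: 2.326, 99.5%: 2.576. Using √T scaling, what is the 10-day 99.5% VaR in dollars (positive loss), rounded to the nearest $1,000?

$756,000

σ_p = √(0.69²·3.11² + 0.31²·3.71² + 2·-0.11·0.69·0.31·3.11·3.71) = 2.320%.
σ_{10d} = 2.320% × √10 = 7.336%.
VaR = 2.576 × 7.336% = 18.898%; on $4,000,000 that is $755,920.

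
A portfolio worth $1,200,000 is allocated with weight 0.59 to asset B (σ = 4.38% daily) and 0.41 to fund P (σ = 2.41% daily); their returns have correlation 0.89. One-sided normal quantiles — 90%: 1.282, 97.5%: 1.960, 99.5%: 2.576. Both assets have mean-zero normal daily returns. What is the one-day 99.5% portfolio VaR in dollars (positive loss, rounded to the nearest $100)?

$108,000

σ_p² = 0.59²·4.38² + 0.41²·2.41² + 2·0.89·0.59·0.41·4.38·2.41 = 12.1996 (%²).
σ_p = √12.1996 = 3.493%.
VaR = 2.576 × 3.493% = 8.998%; on $1,200,000 that is $107,976.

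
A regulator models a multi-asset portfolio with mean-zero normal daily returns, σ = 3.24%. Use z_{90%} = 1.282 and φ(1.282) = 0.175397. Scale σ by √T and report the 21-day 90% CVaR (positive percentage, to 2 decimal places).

σ_{21d} = 3.24% × √21 = 14.848%.
ES multiplier = φ(z)/(1−α) = 0.175397/0.1 = 1.754.
ES = 14.848% × 1.754 = 26.043%.

26.04%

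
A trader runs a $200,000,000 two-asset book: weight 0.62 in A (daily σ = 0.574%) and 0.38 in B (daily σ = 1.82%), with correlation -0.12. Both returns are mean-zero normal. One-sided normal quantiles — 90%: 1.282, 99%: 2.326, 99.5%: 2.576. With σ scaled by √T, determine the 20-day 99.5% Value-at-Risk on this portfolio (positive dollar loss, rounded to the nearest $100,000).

σ_p = √(0.62²·0.574² + 0.38²·1.82² + 2·-0.12·0.62·0.38·0.574·1.82) = 0.739%.
σ_{20d} = 0.739% × √20 = 3.305%.
VaR = 2.576 × 3.305% = 8.514%; on $200,000,000 that is $17,028,000.

$17,000,000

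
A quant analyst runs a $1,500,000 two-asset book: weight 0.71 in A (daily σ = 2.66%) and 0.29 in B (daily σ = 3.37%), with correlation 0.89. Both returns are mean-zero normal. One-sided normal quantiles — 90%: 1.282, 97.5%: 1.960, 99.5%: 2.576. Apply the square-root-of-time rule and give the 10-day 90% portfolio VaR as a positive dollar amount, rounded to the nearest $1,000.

σ_p = √(0.71²·2.66² + 0.29²·3.37² + 2·0.89·0.71·0.29·2.66·3.37) = 2.794%.
σ_{10d} = 2.794% × √10 = 8.835%.
VaR = 1.282 × 8.835% = 11.326%; on $1,500,000 that is $169,890.

$170,000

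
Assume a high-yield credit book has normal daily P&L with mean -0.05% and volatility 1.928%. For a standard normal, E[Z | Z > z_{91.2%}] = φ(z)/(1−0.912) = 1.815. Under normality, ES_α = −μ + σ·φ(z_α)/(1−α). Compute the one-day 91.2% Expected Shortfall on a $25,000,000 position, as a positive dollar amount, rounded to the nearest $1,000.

ES = −(-0.05%) + 1.928% × 1.815 = 3.549%.
On $25,000,000: 0.03549 × $25,000,000 = $887,250.

$887,000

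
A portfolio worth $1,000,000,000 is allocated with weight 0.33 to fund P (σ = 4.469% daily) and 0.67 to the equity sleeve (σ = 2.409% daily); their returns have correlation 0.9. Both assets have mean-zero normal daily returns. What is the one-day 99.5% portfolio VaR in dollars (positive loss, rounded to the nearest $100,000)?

$77,600,000

σ_p² = 0.33²·4.469² + 0.67²·2.409² + 2·0.9·0.33·0.67·4.469·2.409 = 9.0646 (%²).
σ_p = √9.0646 = 3.011%.
At 99.5%, z = 2.576.
VaR = 2.576 × 3.011% = 7.756%; on $1,000,000,000 that is $77,560,000.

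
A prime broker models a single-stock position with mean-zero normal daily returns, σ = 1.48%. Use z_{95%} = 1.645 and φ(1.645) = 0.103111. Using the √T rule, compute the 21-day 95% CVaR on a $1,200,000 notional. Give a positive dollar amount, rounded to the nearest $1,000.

σ_{21d} = 1.48% × √21 = 6.782%.
ES multiplier = φ(z)/(1−α) = 0.103111/0.05 = 2.062.
ES = 6.782% × 2.062 = 13.984%; on $1,200,000: $167,808.

$168,000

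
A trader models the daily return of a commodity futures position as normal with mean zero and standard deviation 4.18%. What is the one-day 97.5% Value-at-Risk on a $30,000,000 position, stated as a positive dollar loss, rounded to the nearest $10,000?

At 97.5% one-sided, z = 1.960.
VaR = z·σ = 1.960 × 4.18% = 8.193%.
On $30,000,000: 0.08193 × $30,000,000 = $2,457,900.

$2,460,000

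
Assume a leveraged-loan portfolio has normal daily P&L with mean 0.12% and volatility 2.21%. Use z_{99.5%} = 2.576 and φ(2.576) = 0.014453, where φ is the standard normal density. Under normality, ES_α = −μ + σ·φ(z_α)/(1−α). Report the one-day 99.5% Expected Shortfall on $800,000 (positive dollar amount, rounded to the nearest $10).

$50,150

Tail multiplier: φ(z)/(1−α) = 0.014453 / 0.005 = 2.891.
ES = −(0.12%) + 2.21% × 2.891 = 6.269%.
On $800,000: 0.06269 × $800,000 = $50,152.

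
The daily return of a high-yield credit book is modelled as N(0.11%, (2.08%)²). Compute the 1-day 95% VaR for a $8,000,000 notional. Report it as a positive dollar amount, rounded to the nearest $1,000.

At 95% one-sided, z = 1.645.
VaR = −μ + z·σ = −(0.11%) + 1.645 × 2.08% = 3.312%.
On $8,000,000: 0.03312 × $8,000,000 = $264,960.

$265,000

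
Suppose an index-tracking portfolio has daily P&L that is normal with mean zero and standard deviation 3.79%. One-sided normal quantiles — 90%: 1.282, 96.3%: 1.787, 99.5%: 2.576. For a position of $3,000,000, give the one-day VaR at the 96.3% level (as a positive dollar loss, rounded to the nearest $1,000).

VaR = z·σ = 1.787 × 3.79% = 6.773%.
On $3,000,000: 0.06773 × $3,000,000 = $203,190.

$203,000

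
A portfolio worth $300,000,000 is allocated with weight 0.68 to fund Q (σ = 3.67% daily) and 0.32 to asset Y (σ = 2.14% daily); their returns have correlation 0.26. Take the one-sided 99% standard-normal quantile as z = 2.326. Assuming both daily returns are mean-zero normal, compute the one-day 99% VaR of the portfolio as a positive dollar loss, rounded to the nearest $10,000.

$19,220,000

σ_p² = 0.68²·3.67² + 0.32²·2.14² + 2·0.26·0.68·0.32·3.67·2.14 = 7.5856 (%²).
σ_p = √7.5856 = 2.754%.
VaR = 2.326 × 2.754% = 6.406%; on $300,000,000 that is $19,218,000.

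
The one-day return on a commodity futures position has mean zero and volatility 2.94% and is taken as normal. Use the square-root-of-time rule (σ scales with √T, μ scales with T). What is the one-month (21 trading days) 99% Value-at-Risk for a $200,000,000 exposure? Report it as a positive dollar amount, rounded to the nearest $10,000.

At 99%, z = 2.326.
σ_{21d} = 2.94% × √21 = 13.473%.
VaR = 2.326 × 13.473% = 31.338%.
On $200,000,000: 0.31338 × $200,000,000 = $62,676,000.

$62,680,000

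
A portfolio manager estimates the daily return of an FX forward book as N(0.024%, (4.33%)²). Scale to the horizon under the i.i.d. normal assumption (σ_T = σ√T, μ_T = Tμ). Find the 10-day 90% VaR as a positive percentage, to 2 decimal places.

17.31%

At 90%, z = 1.282.
σ_{10d} = 4.33% × √10 = 13.693%; μ_{10d} = 10 × 0.024% = 0.240%.
VaR = −(0.240%) + 1.282 × 13.693% = 17.314%.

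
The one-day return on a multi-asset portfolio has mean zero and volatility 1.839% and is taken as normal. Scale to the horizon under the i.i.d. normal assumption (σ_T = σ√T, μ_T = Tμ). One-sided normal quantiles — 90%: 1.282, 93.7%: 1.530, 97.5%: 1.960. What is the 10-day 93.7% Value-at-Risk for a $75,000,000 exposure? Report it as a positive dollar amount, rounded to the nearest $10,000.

$6,670,000

σ_{10d} = 1.839% × √10 = 5.815%.
VaR = 1.530 × 5.815% = 8.897%.
On $75,000,000: 0.08897 × $75,000,000 = $6,672,750.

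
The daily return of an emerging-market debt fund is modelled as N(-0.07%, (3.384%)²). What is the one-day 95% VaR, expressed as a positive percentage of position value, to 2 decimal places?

At 95% one-sided, z = 1.645.
VaR = −μ + z·σ = −(-0.07%) + 1.645 × 3.384% = 5.637%.

5.64%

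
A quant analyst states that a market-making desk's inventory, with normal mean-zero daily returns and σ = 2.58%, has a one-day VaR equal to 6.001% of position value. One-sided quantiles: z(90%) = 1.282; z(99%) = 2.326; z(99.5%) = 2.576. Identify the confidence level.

99%

Implied z = VaR/σ = 6.001 / 2.58 = 2.326.
This matches z(99%) = 2.326.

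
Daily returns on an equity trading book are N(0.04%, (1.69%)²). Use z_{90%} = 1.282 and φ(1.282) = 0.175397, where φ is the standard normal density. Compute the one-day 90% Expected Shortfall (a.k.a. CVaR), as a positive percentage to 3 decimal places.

Tail multiplier: φ(z)/(1−α) = 0.175397 / 0.1 = 1.754.
ES = −(0.04%) + 1.69% × 1.754 = 2.924%.

2.924%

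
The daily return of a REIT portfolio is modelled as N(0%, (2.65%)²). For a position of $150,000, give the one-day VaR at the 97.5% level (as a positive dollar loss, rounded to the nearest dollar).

At 97.5% one-sided, z = 1.960.
VaR = z·σ = 1.960 × 2.65% = 5.194%.
On $150,000: 0.05194 × $150,000 = $7,791.

$7,791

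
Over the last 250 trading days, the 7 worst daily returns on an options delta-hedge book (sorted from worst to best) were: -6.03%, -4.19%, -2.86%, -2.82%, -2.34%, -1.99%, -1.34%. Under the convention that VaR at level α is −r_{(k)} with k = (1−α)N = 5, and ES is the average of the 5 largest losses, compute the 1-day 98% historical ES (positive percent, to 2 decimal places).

3.65%

The 5 worst returns sum to -18.24%.
ES = −(-18.24%) / 5 = 3.648% ≈ 3.65%.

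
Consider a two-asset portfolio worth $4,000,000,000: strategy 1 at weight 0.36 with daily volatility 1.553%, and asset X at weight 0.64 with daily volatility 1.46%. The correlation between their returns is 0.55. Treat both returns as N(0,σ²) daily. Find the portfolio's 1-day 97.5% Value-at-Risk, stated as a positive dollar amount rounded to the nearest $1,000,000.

σ_p² = 0.36²·1.553² + 0.64²·1.46² + 2·0.55·0.36·0.64·1.553·1.46 = 1.7603 (%²).
σ_p = √1.7603 = 1.327%.
At 97.5%, z = 1.960.
VaR = 1.960 × 1.327% = 2.601%; on $4,000,000,000 that is $104,040,000.

$104,000,000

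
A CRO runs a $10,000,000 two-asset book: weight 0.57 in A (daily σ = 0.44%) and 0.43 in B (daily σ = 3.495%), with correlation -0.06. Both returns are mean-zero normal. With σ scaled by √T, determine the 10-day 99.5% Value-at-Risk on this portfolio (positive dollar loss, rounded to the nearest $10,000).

$1,230,000

σ_p = √(0.57²·0.44² + 0.43²·3.495² + 2·-0.06·0.57·0.43·0.44·3.495) = 1.509%.
σ_{10d} = 1.509% × √10 = 4.772%.
z(99.5%) = 2.576.
VaR = 2.576 × 4.772% = 12.293%; on $10,000,000 that is $1,229,300.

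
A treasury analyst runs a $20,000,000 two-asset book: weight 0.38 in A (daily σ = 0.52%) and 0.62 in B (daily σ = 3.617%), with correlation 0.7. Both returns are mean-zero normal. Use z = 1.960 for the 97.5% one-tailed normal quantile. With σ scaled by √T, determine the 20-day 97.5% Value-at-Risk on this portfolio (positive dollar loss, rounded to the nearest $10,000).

$4,180,000

σ_p = √(0.38²·0.52² + 0.62²·3.617² + 2·0.7·0.38·0.62·0.52·3.617) = 2.385%.
σ_{20d} = 2.385% × √20 = 10.666%.
VaR = 1.960 × 10.666% = 20.905%; on $20,000,000 that is $4,181,000.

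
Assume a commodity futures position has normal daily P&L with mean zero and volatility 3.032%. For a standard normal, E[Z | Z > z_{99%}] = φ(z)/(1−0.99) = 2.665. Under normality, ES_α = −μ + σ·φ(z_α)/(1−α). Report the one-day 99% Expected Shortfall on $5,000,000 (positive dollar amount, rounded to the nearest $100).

$404,000

ES = 3.032% × 2.665 = 8.080%.
On $5,000,000: 0.08080 × $5,000,000 = $404,000.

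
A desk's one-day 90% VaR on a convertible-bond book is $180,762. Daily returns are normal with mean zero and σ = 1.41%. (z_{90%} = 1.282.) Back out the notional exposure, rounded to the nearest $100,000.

VaR as a fraction of value: z·σ = 1.282 × 1.41% = 1.80762%.
Position = $180,762 / 0.0180762 = $10,000,000.

$10,000,000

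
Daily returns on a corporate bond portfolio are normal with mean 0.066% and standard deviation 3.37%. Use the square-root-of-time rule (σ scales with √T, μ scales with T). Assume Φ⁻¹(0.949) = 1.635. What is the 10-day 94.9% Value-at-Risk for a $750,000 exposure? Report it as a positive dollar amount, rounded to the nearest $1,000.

σ_{10d} = 3.37% × √10 = 10.657%; μ_{10d} = 10 × 0.066% = 0.660%.
VaR = −(0.660%) + 1.635 × 10.657% = 16.764%.
On $750,000: 0.16764 × $750,000 = $125,730.

$126,000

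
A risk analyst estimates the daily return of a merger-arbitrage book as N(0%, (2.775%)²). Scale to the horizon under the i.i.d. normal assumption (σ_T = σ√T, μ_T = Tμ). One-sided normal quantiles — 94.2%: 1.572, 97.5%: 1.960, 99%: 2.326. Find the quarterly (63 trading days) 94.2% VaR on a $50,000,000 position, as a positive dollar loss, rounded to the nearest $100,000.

σ_{63d} = 2.775% × √63 = 22.026%.
VaR = 1.572 × 22.026% = 34.625%.
On $50,000,000: 0.34625 × $50,000,000 = $17,312,500.

$17,300,000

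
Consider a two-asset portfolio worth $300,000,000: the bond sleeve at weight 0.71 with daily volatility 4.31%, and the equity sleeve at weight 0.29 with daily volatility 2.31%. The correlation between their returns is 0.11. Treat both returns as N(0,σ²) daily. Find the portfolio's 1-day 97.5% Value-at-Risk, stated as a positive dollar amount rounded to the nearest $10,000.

$18,840,000

σ_p² = 0.71²·4.31² + 0.29²·2.31² + 2·0.11·0.71·0.29·4.31·2.31 = 10.2640 (%²).
σ_p = √10.2640 = 3.204%.
At 97.5%, z = 1.960.
VaR = 1.960 × 3.204% = 6.280%; on $300,000,000 that is $18,840,000.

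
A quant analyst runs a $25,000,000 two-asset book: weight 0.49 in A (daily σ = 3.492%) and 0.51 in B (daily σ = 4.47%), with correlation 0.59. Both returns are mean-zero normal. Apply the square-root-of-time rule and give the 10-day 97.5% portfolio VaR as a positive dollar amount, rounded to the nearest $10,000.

$5,530,000

σ_p = √(0.49²·3.492² + 0.51²·4.47² + 2·0.59·0.49·0.51·3.492·4.47) = 3.568%.
σ_{10d} = 3.568% × √10 = 11.283%.
z(97.5%) = 1.960.
VaR = 1.960 × 11.283% = 22.115%; on $25,000,000 that is $5,528,750.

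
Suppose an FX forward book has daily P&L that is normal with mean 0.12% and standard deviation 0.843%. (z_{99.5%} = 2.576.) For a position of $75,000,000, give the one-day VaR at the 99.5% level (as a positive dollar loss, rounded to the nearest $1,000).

$1,539,000

VaR = −μ + z·σ = −(0.12%) + 2.576 × 0.843% = 2.052%.
On $75,000,000: 0.02052 × $75,000,000 = $1,539,000.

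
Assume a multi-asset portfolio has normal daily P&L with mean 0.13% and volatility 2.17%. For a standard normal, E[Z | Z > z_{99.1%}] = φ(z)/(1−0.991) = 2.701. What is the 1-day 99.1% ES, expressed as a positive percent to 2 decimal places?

ES = −(0.13%) + 2.17% × 2.701 = 5.731%.

5.73%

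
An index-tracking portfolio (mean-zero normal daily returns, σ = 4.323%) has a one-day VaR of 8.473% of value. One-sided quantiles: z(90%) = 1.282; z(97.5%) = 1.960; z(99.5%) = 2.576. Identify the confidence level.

97.5%

Implied z = VaR/σ = 8.473 / 4.323 = 1.960.
This matches z(97.5%) = 1.960.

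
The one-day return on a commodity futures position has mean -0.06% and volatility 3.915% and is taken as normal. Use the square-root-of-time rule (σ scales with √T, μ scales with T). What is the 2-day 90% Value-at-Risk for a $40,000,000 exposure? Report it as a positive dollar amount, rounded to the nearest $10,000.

At 90%, z = 1.282.
σ_{2d} = 3.915% × √2 = 5.537%; μ_{2d} = 2 × -0.06% = -0.120%.
VaR = −(-0.120%) + 1.282 × 5.537% = 7.218%.
On $40,000,000: 0.07218 × $40,000,000 = $2,887,200.

$2,890,000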